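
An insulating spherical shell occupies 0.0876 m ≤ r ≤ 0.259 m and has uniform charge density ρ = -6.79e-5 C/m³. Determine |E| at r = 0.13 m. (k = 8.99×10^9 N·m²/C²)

2.31e5 N/C

By spherical symmetry E is radial; choose a Gaussian sphere of radius r = 0.13 m (within the shell material, 0.0876 m < r < 0.259 m).
Only the shell between 0.0876 m and r is enclosed: Q_enc = ρ·(4π/3)(r³ − a³) = (-6.79e-5)·(4π/3)·((0.13)³ − (0.0876)³) = -4.337e-7 C.
By Gauss's law, ∮E·dA = E·4πr² = Q_enc/ε₀.
E = k|Q_enc|/r² = (8.99×10^9)(4.337e-7)/(0.13)² = 2.31e5 N/C.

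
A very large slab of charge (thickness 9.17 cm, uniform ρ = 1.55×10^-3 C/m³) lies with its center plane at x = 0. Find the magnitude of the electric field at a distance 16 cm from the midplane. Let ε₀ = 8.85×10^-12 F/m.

|E| = 8.03×10^6 V/m

The point |x| = 16 cm lies outside the slab (half-thickness 0.04585 m). A symmetric pillbox spanning the full slab encloses Q_enc = ρ·d·A.
Flux = 2EA ⇒ E = |ρ|d/(2ε₀), independent of distance outside.
E = (1.55×10^-3)(0.0917)/(2·8.85×10^-12) = 8.03×10^6 N/C.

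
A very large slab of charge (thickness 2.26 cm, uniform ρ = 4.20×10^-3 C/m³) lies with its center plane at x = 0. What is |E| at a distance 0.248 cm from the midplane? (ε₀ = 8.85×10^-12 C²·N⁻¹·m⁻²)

By symmetry E is perpendicular to the slab. A Gaussian pillbox from −0.248 cm to +0.248 cm (face area A) lies entirely within the slab.
Q_enc = ρ·(2x)·A and flux = 2EA, so 2EA = 2ρxA/ε₀ ⇒ E = |ρ|x/ε₀.
E = (4.20×10^-3)(0.00248)/(8.85×10^-12) = 1.18×10^6 N/C.

E ≈ 1.18e6 N/C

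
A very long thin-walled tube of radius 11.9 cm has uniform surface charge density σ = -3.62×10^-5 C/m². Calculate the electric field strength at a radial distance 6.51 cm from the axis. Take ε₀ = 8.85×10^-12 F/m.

|E| = 0 N/C

Take a coaxial cylindrical Gaussian surface of radius r = 6.51 cm and length L (r < 11.9 cm, inside the shell).
No charge is enclosed, so Gauss's law gives E·2πrL = 0 ⇒ E = 0.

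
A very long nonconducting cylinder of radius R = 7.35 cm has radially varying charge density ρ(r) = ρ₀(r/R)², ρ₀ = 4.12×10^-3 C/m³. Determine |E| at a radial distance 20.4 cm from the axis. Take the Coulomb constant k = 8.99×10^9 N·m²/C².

|E| = 3.08×10^6 N/C

By cylindrical symmetry E is radial; use a coaxial Gaussian cylinder of radius 20.4 cm and length L (r > R, full charge per length enclosed).
λ_enc = 2π ∫₀^R ρ₀(r'/R)^2 r' dr' = 2πρ₀R²/4 = 3.496×10^-5 C/m.
Applying ∮E·dA = Q_enc/ε₀ with the end caps contributing no flux:
E = 2k|λ_enc|/r = 2(8.99×10^9)(3.496×10^-5)/(0.204) = 3.08×10^6 N/C.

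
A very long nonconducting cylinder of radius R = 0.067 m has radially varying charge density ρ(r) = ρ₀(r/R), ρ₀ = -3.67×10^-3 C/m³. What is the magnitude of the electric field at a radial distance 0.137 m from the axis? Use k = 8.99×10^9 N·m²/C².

Choose a coaxial cylinder of radius r = 0.137 m (arbitrary length L) as the Gaussian surface (r > R, full charge per length enclosed).
λ_enc = 2π ∫₀^R ρ₀(r'/R)^1 r' dr' = 2πρ₀R²/3 = -3.45e-5 C/m.
Gauss's law: E·2πrL = λ_enc L/ε₀.
E = 2k|λ_enc|/r = 2(8.99×10^9)(3.45e-5)/(0.137) = 4.53e6 N/C.

|E| = 4.53e6 N/C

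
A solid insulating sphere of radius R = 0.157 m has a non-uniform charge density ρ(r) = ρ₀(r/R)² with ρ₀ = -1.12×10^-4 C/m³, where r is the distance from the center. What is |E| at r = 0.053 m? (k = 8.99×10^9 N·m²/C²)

E ≈ 1.53×10^4 N/C

Use a concentric Gaussian sphere at r = 0.053 m (r < R).
Q_enc = ∫₀^r ρ(r')·4πr'² dr' = (4πρ₀/R²) ∫₀^r r'^4 dr' = 4πρ₀ r^5/(5·R²) = -4.776e-9 C.
Gauss's law: E·4πr² = Q_enc/ε₀.
E = k|Q_enc|/r² = (8.99×10^9)(4.776×10^-9)/(0.053)² = 1.53×10^4 N/C.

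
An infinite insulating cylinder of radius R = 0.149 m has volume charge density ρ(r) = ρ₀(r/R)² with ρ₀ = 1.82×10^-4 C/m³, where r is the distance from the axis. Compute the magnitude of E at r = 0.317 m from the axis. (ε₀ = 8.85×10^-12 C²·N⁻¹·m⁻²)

E = 3.60×10^5 N/C

Choose a coaxial cylinder of radius r = 0.317 m (arbitrary length L) as the Gaussian surface (r > R, full charge per length enclosed).
λ_enc = 2π ∫₀^R ρ₀(r'/R)^2 r' dr' = 2πρ₀R²/4 = 6.347×10^-6 C/m.
Applying ∮E·dA = Q_enc/ε₀ with the end caps contributing no flux:
E = |λ_enc|/(2πε₀r) = (6.347×10^-6)/(2π·8.85×10^-12·0.317) = 3.60×10^5 N/C.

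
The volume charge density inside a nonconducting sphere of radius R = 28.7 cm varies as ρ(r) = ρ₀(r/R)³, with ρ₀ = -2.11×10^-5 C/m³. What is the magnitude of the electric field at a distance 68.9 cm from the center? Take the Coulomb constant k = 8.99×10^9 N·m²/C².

By spherical symmetry E is radial; choose a Gaussian sphere of radius r = 68.9 cm (r > R, all charge enclosed).
Q_enc = 4π ∫₀^R ρ₀(r'/R)^3 r'² dr' = 4πρ₀R³/6 = -1.045×10^-6 C.
Gauss's law: E·4πr² = Q_enc/ε₀.
E = k|Q_enc|/r² = (8.99×10^9)(1.045×10^-6)/(0.689)² = 1.98×10^4 N/C.

E ≈ 1.98×10^4 V/m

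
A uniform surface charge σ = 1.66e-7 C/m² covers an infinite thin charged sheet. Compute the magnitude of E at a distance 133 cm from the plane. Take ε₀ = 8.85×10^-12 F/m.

Choose a cylindrical pillbox piercing the sheet, end faces (area A) parallel to it.
Only the two end caps contribute flux: Φ = 2EA. With Q_enc = σA, Gauss's law gives E = |σ|/(2ε₀).
E = |σ|/(2ε₀) = (1.66e-7)/(2·8.85×10^-12) = 9.38×10^3 N/C.

9.38×10^3 V/m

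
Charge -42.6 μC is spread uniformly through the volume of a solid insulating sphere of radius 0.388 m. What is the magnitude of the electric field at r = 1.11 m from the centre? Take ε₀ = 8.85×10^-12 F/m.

3.11e5 N/C

Take a concentric spherical Gaussian surface of radius r = 1.11 m (r > R, so the entire charge is enclosed).
Q_enc = -42.6 μC = -4.26×10^-5 C.
By Gauss's law, ∮E·dA = E·4πr² = Q_enc/ε₀.
E = |Q_enc|/(4πε₀r²) = (4.26×10^-5)/(4π·8.85×10^-12·(1.11)²) = 3.11e5 N/C.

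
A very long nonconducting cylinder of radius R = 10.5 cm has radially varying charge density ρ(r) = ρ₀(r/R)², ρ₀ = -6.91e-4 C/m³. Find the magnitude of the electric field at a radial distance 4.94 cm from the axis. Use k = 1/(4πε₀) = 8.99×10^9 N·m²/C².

|E| = 2.13×10^5 N/C

Take a coaxial cylindrical Gaussian surface of radius r = 4.94 cm and length L (r < R).
Integrating ρ over the cross-section to radius r: λ_enc = (2πρ₀/R²) ∫₀^r r'^3 dr' = 2πρ₀ r^4/(4·R²) = -5.863×10^-7 C/m.
By Gauss's law (flux through the curved wall only), E·2πrL = λ_enc L/ε₀.
E = 2k|λ_enc|/r = 2(8.99×10^9)(5.863e-7)/(0.0494) = 2.13e5 N/C.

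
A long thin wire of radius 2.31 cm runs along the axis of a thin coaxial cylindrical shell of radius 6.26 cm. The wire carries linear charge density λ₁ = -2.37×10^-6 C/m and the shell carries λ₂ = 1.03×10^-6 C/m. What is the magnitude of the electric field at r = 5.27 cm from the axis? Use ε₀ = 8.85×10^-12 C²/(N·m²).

By cylindrical symmetry E is radial; use a coaxial Gaussian cylinder of radius 5.27 cm and length L (between the conductors, 2.31 cm < r < 6.26 cm).
Only the inner wire is enclosed; the outer shell contributes nothing inside itself. λ_enc = λ₁ = -2.37e-6 C/m.
By Gauss's law (flux through the curved wall only), E·2πrL = λ_enc L/ε₀.
E = |λ_enc|/(2πε₀r) = (2.37e-6)/(2π·8.85×10^-12·0.0527) = 8.09×10^5 N/C.

|E| = 8.09×10^5 V/m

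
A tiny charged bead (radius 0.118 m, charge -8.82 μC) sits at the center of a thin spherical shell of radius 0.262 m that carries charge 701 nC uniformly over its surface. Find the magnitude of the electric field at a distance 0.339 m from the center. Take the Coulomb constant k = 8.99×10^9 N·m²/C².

Take a concentric spherical Gaussian surface of radius r = 0.339 m (r > 0.262 m, enclosing both).
Q_enc = (-8.82 μC) + (701 nC) = -8.119×10^-6 C.
Gauss's law: E·4πr² = Q_enc/ε₀.
E = k|Q_enc|/r² = (8.99×10^9)(8.119e-6)/(0.339)² = 6.35×10^5 N/C.

E ≈ 6.35e5 N/C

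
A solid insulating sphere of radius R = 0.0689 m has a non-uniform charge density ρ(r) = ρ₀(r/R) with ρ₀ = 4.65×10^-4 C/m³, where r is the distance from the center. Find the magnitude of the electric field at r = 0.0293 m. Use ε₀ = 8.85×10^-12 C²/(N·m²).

Take a concentric spherical Gaussian surface of radius r = 0.0293 m (r < R).
Q_enc = ∫₀^r ρ(r')·4πr'² dr' = (4πρ₀/R) ∫₀^r r'^3 dr' = 4πρ₀ r^4/(4·R) = 1.563e-8 C.
Since E is radial and uniform over the Gaussian sphere, Φ = E·4πr² = Q_enc/ε₀.
E = |Q_enc|/(4πε₀r²) = (1.563×10^-8)/(4π·8.85×10^-12·(0.0293)²) = 1.64×10^5 N/C.

E ≈ 1.64e5 N/C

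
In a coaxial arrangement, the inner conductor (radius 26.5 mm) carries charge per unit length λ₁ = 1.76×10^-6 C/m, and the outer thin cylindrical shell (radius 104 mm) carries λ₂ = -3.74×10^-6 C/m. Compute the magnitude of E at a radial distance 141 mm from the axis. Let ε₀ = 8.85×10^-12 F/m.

Take a coaxial cylindrical Gaussian surface of radius r = 141 mm and length L (r > 104 mm, enclosing both).
λ_enc = λ₁ + λ₂ = (1.76×10^-6) + (-3.74×10^-6) = -1.98e-6 C/m.
Gauss's law: E·2πrL = λ_enc L/ε₀.
E = |λ_enc|/(2πε₀r) = (1.98×10^-6)/(2π·8.85×10^-12·0.141) = 2.53e5 N/C.

|E| ≈ 2.53×10^5 V/m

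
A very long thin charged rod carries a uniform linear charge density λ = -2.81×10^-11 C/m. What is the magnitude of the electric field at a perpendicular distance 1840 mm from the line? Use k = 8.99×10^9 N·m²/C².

|E| = 0.275 N/C

Choose a coaxial cylinder of radius r = 1840 mm (arbitrary length L) as the Gaussian surface.
Q_enc = λL, so λ_enc = -2.81e-11 C/m.
Since E is radial and uniform over the curved surface, Φ = E·2πrL = Q_enc/ε₀ = λ_enc L/ε₀.
E = 2k|λ_enc|/r = 2(8.99×10^9)(2.81e-11)/(1.84) = 0.275 N/C.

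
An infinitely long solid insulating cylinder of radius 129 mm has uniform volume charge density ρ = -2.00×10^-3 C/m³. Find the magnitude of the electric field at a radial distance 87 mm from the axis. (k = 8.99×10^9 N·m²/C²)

|E| ≈ 9.83×10^6 N/C

Choose a coaxial cylinder of radius r = 87 mm (arbitrary length L) as the Gaussian surface (r < R).
Enclosed charge per unit length: λ_enc = ρ·πr² = (-2.00×10^-3)π(0.087)² = -4.756e-5 C/m.
Since E is radial and uniform over the curved surface, Φ = E·2πrL = Q_enc/ε₀ = λ_enc L/ε₀.
E = 2k|λ_enc|/r = 2(8.99×10^9)(4.756e-5)/(0.087) = 9.83×10^6 N/C.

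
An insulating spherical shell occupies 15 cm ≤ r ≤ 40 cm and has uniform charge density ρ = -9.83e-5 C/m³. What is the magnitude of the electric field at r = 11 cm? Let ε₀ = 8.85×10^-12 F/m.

E = 0

Use a concentric Gaussian sphere at r = 11 cm (r < 15 cm, inside the empty cavity).
Q_enc = 0 (all charge lies at larger r); Gauss's law gives E = 0.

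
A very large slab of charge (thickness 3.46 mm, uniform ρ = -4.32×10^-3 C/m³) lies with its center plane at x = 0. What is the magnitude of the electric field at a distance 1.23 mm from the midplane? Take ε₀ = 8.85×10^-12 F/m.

|E| ≈ 6.00e5 V/m

By symmetry E is perpendicular to the slab. A Gaussian pillbox from −1.23 mm to +1.23 mm (face area A) lies entirely within the slab.
Q_enc = ρ·(2x)·A and flux = 2EA, so 2EA = 2ρxA/ε₀ ⇒ E = |ρ|x/ε₀.
E = (4.32e-3)(0.00123)/(8.85×10^-12) = 6.00e5 N/C.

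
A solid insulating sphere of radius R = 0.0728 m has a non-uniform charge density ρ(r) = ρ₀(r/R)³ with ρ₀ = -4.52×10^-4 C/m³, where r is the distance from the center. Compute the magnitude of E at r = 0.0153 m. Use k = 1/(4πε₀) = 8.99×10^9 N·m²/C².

Use a concentric Gaussian sphere at r = 0.0153 m (r < R).
Q_enc = ∫₀^r ρ(r')·4πr'² dr' = (4πρ₀/R³) ∫₀^r r'^5 dr' = 4πρ₀ r^6/(6·R³) = -3.147e-11 C.
Gauss's law: E·4πr² = Q_enc/ε₀.
E = k|Q_enc|/r² = (8.99×10^9)(3.147e-11)/(0.0153)² = 1.21×10^3 N/C.

|E| ≈ 1.21×10^3 N/C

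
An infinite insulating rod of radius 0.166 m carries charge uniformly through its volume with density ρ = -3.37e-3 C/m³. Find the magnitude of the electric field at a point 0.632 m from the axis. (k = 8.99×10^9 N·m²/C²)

Choose a coaxial cylinder of radius r = 0.632 m (arbitrary length L) as the Gaussian surface (r > 0.166 m, full cross-section enclosed).
λ_enc = ρ·πR² = (-3.37×10^-3)π(0.166)² = -2.917e-4 C/m.
Applying ∮E·dA = Q_enc/ε₀ with the end caps contributing no flux:
E = 2k|λ_enc|/r = 2(8.99×10^9)(2.917×10^-4)/(0.632) = 8.30×10^6 N/C.

|E| = 8.30×10^6 N/C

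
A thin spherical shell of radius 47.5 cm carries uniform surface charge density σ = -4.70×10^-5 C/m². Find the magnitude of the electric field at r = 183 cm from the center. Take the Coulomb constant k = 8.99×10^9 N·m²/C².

|E| ≈ 3.58×10^5 N/C

By spherical symmetry E is radial; choose a Gaussian sphere of radius r = 183 cm (r > 47.5 cm).
The entire shell is enclosed: Q_enc = σ·4πR² = (-4.70×10^-5)·4π·(0.475)² = -1.333e-4 C.
Gauss's law: E·4πr² = Q_enc/ε₀.
E = k|Q_enc|/r² = (8.99×10^9)(1.333e-4)/(1.83)² = 3.58e5 N/C.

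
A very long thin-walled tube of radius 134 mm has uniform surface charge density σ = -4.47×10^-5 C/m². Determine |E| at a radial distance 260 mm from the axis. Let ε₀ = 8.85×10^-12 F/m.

E ≈ 2.60×10^6 N/C

Take a coaxial cylindrical Gaussian surface of radius r = 260 mm and length L (r > 134 mm).
The whole shell is enclosed: λ_enc = σ·2πR = (-4.47×10^-5)·2π·(0.134) = -3.764×10^-5 C/m.
Applying ∮E·dA = Q_enc/ε₀ with the end caps contributing no flux:
E = |λ_enc|/(2πε₀r) = (3.764×10^-5)/(2π·8.85×10^-12·0.26) = 2.60e6 N/C.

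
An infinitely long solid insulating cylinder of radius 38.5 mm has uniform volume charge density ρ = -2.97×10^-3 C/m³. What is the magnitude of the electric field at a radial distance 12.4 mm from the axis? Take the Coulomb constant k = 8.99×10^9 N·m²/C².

|E| ≈ 2.08×10^6 N/C

By cylindrical symmetry E is radial; use a coaxial Gaussian cylinder of radius 12.4 mm and length L (r < R).
Charge inside radius r per length L is ρ·πr²·L, so λ_enc = ρπr² = -1.435×10^-6 C/m.
Applying ∮E·dA = Q_enc/ε₀ with the end caps contributing no flux:
E = 2k|λ_enc|/r = 2(8.99×10^9)(1.435×10^-6)/(0.0124) = 2.08×10^6 N/C.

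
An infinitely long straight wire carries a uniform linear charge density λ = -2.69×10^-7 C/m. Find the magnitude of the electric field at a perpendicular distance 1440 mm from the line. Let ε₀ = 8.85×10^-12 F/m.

E = 3.36×10^3 V/m

Choose a coaxial cylinder of radius r = 1440 mm (arbitrary length L) as the Gaussian surface.
Q_enc = λL, so λ_enc = -2.69×10^-7 C/m.
By Gauss's law (flux through the curved wall only), E·2πrL = λ_enc L/ε₀.
E = |λ_enc|/(2πε₀r) = (2.69e-7)/(2π·8.85×10^-12·1.44) = 3.36×10^3 N/C.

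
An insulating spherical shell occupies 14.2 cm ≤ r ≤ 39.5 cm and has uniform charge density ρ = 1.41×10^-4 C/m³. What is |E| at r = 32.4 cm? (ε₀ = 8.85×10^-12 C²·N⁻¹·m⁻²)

Use a concentric Gaussian sphere at r = 32.4 cm (within the shell material, 14.2 cm < r < 39.5 cm).
Only the shell between 14.2 cm and r is enclosed: Q_enc = ρ·(4π/3)(r³ − a³) = (1.41e-4)·(4π/3)·((0.324)³ − (0.142)³) = 1.84×10^-5 C.
By Gauss's law, ∮E·dA = E·4πr² = Q_enc/ε₀.
E = |Q_enc|/(4πε₀r²) = (1.84×10^-5)/(4π·8.85×10^-12·(0.324)²) = 1.58e6 N/C.

|E| ≈ 1.58×10^6 V/m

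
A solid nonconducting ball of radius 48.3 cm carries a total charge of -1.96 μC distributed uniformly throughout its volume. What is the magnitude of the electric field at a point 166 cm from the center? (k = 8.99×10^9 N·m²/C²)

Symmetry ⇒ E = E(r) r̂. Gaussian sphere of radius r = 166 cm (r > R, so the entire charge is enclosed).
Q_enc = -1.96 μC = -1.96×10^-6 C.
Gauss's law: E·4πr² = Q_enc/ε₀.
E = k|Q_enc|/r² = (8.99×10^9)(1.96×10^-6)/(1.66)² = 6.39×10^3 N/C.

|E| ≈ 6.39×10^3 N/C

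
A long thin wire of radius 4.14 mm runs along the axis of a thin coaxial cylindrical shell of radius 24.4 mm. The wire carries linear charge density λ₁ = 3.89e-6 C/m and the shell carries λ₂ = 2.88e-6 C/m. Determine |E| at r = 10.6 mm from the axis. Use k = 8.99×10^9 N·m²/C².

E ≈ 6.60e6 V/m

Choose a coaxial cylinder of radius r = 10.6 mm (arbitrary length L) as the Gaussian surface (between the conductors, 4.14 mm < r < 24.4 mm).
The shell at 24.4 mm lies outside the Gaussian surface, so λ_enc = λ₁ = 3.89×10^-6 C/m.
Since E is radial and uniform over the curved surface, Φ = E·2πrL = Q_enc/ε₀ = λ_enc L/ε₀.
E = 2k|λ_enc|/r = 2(8.99×10^9)(3.89×10^-6)/(0.0106) = 6.60×10^6 N/C.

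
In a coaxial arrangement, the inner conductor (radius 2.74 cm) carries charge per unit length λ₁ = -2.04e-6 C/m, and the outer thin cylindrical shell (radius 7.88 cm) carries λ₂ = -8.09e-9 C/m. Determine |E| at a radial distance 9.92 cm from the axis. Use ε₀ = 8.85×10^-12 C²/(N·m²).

Take a coaxial cylindrical Gaussian surface of radius r = 9.92 cm and length L (r > 7.88 cm, enclosing both).
λ_enc = λ₁ + λ₂ = (-2.04e-6) + (-8.09×10^-9) = -2.048×10^-6 C/m.
Since E is radial and uniform over the curved surface, Φ = E·2πrL = Q_enc/ε₀ = λ_enc L/ε₀.
E = |λ_enc|/(2πε₀r) = (2.048×10^-6)/(2π·8.85×10^-12·0.0992) = 3.71e5 N/C.

3.71×10^5 N/C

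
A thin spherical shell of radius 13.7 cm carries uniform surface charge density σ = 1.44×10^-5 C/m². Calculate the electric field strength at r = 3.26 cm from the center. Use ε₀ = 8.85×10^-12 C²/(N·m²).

By spherical symmetry E is radial; choose a Gaussian sphere of radius r = 3.26 cm (inside the shell, r < 13.7 cm).
No charge lies within this surface, so Q_enc = 0 and Gauss's law gives E·4πr² = 0 ⇒ E = 0.

E = 0 (no enclosed charge)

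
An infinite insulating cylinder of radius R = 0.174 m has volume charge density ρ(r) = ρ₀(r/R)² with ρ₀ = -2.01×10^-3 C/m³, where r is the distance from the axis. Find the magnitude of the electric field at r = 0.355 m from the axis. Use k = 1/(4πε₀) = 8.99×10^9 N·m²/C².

Coaxial Gaussian cylinder, radius r = 0.355 m, length L (r > R, full charge per length enclosed).
λ_enc = 2π ∫₀^R ρ₀(r'/R)^2 r' dr' = 2πρ₀R²/4 = -9.559e-5 C/m.
Gauss's law: E·2πrL = λ_enc L/ε₀.
E = 2k|λ_enc|/r = 2(8.99×10^9)(9.559×10^-5)/(0.355) = 4.84×10^6 N/C.

E ≈ 4.84e6 V/m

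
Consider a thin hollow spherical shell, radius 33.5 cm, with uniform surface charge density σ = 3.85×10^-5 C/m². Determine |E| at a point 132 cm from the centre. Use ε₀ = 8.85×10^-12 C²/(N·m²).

By spherical symmetry E is radial; choose a Gaussian sphere of radius r = 132 cm (r > 33.5 cm).
The entire shell is enclosed: Q_enc = σ·4πR² = (3.85e-5)·4π·(0.335)² = 5.43×10^-5 C.
Applying ∮E·dA = Q_enc/ε₀ with Φ = E(4πr²):
E = |Q_enc|/(4πε₀r²) = (5.43×10^-5)/(4π·8.85×10^-12·(1.32)²) = 2.80×10^5 N/C.

|E| ≈ 2.80×10^5 V/m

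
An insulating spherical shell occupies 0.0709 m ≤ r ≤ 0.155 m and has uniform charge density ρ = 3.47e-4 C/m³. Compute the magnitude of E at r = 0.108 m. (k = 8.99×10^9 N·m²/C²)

|E| = 1.01e6 N/C

Symmetry ⇒ E = E(r) r̂. Gaussian sphere of radius r = 0.108 m (within the shell material, 0.0709 m < r < 0.155 m).
Only the shell between 0.0709 m and r is enclosed: Q_enc = ρ·(4π/3)(r³ − a³) = (3.47e-4)·(4π/3)·((0.108)³ − (0.0709)³) = 1.313×10^-6 C.
Since E is radial and uniform over the Gaussian sphere, Φ = E·4πr² = Q_enc/ε₀.
E = k|Q_enc|/r² = (8.99×10^9)(1.313×10^-6)/(0.108)² = 1.01e6 N/C.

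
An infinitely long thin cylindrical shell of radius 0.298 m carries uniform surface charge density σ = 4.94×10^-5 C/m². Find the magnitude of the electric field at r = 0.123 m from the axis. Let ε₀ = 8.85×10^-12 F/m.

Choose a coaxial cylinder of radius r = 0.123 m (arbitrary length L) as the Gaussian surface (r < 0.298 m, inside the shell).
All the surface charge lies outside this cylinder: Q_enc = 0, hence E = 0.

|E| = 0 N/C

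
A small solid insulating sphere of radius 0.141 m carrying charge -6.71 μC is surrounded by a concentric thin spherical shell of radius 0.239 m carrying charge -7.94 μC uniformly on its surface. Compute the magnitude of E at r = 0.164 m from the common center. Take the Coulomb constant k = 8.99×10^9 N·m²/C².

|E| ≈ 2.24e6 N/C

By spherical symmetry E is radial; choose a Gaussian sphere of radius r = 0.164 m (between the bodies, 0.141 m < r < 0.239 m).
The shell at 0.239 m lies outside the Gaussian surface, so Q_enc = -6.71 μC = -6.71e-6 C.
Since E is radial and uniform over the Gaussian sphere, Φ = E·4πr² = Q_enc/ε₀.
E = k|Q_enc|/r² = (8.99×10^9)(6.71e-6)/(0.164)² = 2.24e6 N/C.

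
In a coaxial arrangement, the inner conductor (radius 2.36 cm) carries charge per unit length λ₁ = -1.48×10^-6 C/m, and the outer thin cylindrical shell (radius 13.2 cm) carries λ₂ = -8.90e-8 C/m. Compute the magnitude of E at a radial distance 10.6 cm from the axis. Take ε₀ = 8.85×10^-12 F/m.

Choose a coaxial cylinder of radius r = 10.6 cm (arbitrary length L) as the Gaussian surface (between the conductors, 2.36 cm < r < 13.2 cm).
The shell at 13.2 cm lies outside the Gaussian surface, so λ_enc = λ₁ = -1.48×10^-6 C/m.
Since E is radial and uniform over the curved surface, Φ = E·2πrL = Q_enc/ε₀ = λ_enc L/ε₀.
E = |λ_enc|/(2πε₀r) = (1.48×10^-6)/(2π·8.85×10^-12·0.106) = 2.51×10^5 N/C.

|E| ≈ 2.51e5 N/C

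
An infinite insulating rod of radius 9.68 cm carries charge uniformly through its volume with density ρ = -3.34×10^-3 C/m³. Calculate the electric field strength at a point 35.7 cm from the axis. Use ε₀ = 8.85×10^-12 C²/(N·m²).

|E| = 4.95×10^6 V/m

Take a coaxial cylindrical Gaussian surface of radius r = 35.7 cm and length L (r > 9.68 cm, full cross-section enclosed).
λ_enc = ρ·πR² = (-3.34e-3)π(0.0968)² = -9.832×10^-5 C/m.
By Gauss's law (flux through the curved wall only), E·2πrL = λ_enc L/ε₀.
E = |λ_enc|/(2πε₀r) = (9.832e-5)/(2π·8.85×10^-12·0.357) = 4.95×10^6 N/C.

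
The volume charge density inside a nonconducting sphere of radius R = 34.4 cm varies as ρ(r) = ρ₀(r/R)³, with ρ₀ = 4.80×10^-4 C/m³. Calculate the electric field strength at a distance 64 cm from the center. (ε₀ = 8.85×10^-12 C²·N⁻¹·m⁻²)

|E| ≈ 8.98e5 N/C

Use a concentric Gaussian sphere at r = 64 cm (r > R, all charge enclosed).
Q_enc = 4π ∫₀^R ρ₀(r'/R)^3 r'² dr' = 4πρ₀R³/6 = 4.092e-5 C.
Applying ∮E·dA = Q_enc/ε₀ with Φ = E(4πr²):
E = |Q_enc|/(4πε₀r²) = (4.092×10^-5)/(4π·8.85×10^-12·(0.64)²) = 8.98e5 N/C.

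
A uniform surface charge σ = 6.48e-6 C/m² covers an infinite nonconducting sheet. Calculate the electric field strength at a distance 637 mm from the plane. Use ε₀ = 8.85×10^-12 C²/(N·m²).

By planar symmetry E is perpendicular to the sheet and uniform; use a Gaussian pillbox with flat faces of area A on each side of the sheet.
Flux Φ = 2EA and Q_enc = σA, so 2EA = σA/ε₀ ⇒ E = |σ|/(2ε₀), independent of distance.
E = |σ|/(2ε₀) = (6.48×10^-6)/(2·8.85×10^-12) = 3.66×10^5 N/C.

E = 3.66×10^5 V/m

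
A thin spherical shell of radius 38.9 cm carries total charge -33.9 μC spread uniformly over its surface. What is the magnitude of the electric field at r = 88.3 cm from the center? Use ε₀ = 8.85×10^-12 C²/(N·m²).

|E| = 3.91e5 N/C

Use a concentric Gaussian sphere at r = 88.3 cm (r > 38.9 cm).
The entire shell is enclosed: Q_enc = -3.39×10^-5 C.
Applying ∮E·dA = Q_enc/ε₀ with Φ = E(4πr²):
E = |Q_enc|/(4πε₀r²) = (3.39e-5)/(4π·8.85×10^-12·(0.883)²) = 3.91×10^5 N/C.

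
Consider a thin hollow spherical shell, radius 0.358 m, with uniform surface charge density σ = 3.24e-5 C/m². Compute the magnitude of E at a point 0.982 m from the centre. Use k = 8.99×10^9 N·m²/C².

By spherical symmetry E is radial; choose a Gaussian sphere of radius r = 0.982 m (r > 0.358 m).
The entire shell is enclosed: Q_enc = σ·4πR² = (3.24×10^-5)·4π·(0.358)² = 5.218×10^-5 C.
By Gauss's law, ∮E·dA = E·4πr² = Q_enc/ε₀.
E = k|Q_enc|/r² = (8.99×10^9)(5.218×10^-5)/(0.982)² = 4.86×10^5 N/C.

4.86×10^5 V/m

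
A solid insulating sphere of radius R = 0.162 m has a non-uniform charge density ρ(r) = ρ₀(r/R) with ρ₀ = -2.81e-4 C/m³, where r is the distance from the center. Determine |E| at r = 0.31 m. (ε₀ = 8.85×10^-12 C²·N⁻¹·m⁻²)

E = 3.51×10^5 N/C

Symmetry ⇒ E = E(r) r̂. Gaussian sphere of radius r = 0.31 m (r > R, all charge enclosed).
Q_enc = 4π ∫₀^R ρ₀(r'/R)^1 r'² dr' = 4πρ₀R³/4 = -3.753×10^-6 C.
Applying ∮E·dA = Q_enc/ε₀ with Φ = E(4πr²):
E = |Q_enc|/(4πε₀r²) = (3.753×10^-6)/(4π·8.85×10^-12·(0.31)²) = 3.51e5 N/C.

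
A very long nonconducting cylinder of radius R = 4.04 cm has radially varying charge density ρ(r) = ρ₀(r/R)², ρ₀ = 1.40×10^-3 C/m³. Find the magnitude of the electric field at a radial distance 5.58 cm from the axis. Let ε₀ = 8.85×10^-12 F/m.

E = 1.16e6 N/C

Coaxial Gaussian cylinder, radius r = 5.58 cm, length L (r > R, full charge per length enclosed).
λ_enc = 2π ∫₀^R ρ₀(r'/R)^2 r' dr' = 2πρ₀R²/4 = 3.589×10^-6 C/m.
Gauss's law: E·2πrL = λ_enc L/ε₀.
E = |λ_enc|/(2πε₀r) = (3.589×10^-6)/(2π·8.85×10^-12·0.0558) = 1.16e6 N/C.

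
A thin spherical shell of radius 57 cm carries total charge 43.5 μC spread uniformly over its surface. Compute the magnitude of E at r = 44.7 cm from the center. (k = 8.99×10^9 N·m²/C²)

E = 0 (no enclosed charge)

Symmetry ⇒ E = E(r) r̂. Gaussian sphere of radius r = 44.7 cm (inside the shell, r < 57 cm).
No charge lies within this surface, so Q_enc = 0 and Gauss's law gives E·4πr² = 0 ⇒ E = 0.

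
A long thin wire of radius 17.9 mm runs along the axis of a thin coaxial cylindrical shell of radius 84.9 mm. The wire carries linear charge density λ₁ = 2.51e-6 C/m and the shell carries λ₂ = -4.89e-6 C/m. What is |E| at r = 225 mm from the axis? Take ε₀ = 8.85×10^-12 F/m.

By cylindrical symmetry E is radial; use a coaxial Gaussian cylinder of radius 225 mm and length L (r > 84.9 mm, enclosing both).
λ_enc = λ₁ + λ₂ = (2.51×10^-6) + (-4.89×10^-6) = -2.38e-6 C/m.
Since E is radial and uniform over the curved surface, Φ = E·2πrL = Q_enc/ε₀ = λ_enc L/ε₀.
E = |λ_enc|/(2πε₀r) = (2.38×10^-6)/(2π·8.85×10^-12·0.225) = 1.90×10^5 N/C.

|E| ≈ 1.90e5 N/C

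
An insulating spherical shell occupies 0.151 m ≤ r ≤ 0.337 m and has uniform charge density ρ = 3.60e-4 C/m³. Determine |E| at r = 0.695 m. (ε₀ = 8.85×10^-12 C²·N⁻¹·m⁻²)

|E| ≈ 9.78×10^5 N/C

Take a concentric spherical Gaussian surface of radius r = 0.695 m (r > 0.337 m, enclosing the whole shell).
Q_enc = ρ·(4π/3)(b³ − a³) = (3.60e-4)·(4π/3)·((0.337)³ − (0.151)³) = 5.252×10^-5 C.
Gauss's law: E·4πr² = Q_enc/ε₀.
E = |Q_enc|/(4πε₀r²) = (5.252e-5)/(4π·8.85×10^-12·(0.695)²) = 9.78×10^5 N/C.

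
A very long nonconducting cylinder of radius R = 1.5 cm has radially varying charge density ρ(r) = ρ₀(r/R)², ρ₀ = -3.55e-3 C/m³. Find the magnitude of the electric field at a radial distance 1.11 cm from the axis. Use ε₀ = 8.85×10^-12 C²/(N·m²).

6.10×10^5 N/C

By cylindrical symmetry E is radial; use a coaxial Gaussian cylinder of radius 1.11 cm and length L (r < R).
λ_enc = ∫₀^r ρ(r')·2πr' dr' = (2πρ₀/R²)·r^4/4 = -3.762×10^-7 C/m.
By Gauss's law (flux through the curved wall only), E·2πrL = λ_enc L/ε₀.
E = |λ_enc|/(2πε₀r) = (3.762e-7)/(2π·8.85×10^-12·0.0111) = 6.10e5 N/C.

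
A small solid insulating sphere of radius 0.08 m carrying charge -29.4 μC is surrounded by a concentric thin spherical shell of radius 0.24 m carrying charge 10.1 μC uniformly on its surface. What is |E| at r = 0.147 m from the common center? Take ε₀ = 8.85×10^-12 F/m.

Take a concentric spherical Gaussian surface of radius r = 0.147 m (between the bodies, 0.08 m < r < 0.24 m).
Only the inner charge is enclosed; the outer shell contributes nothing inside itself. Q_enc = -29.4 μC = -2.94×10^-5 C.
By Gauss's law, ∮E·dA = E·4πr² = Q_enc/ε₀.
E = |Q_enc|/(4πε₀r²) = (2.94×10^-5)/(4π·8.85×10^-12·(0.147)²) = 1.22×10^7 N/C.

1.22×10^7 N/C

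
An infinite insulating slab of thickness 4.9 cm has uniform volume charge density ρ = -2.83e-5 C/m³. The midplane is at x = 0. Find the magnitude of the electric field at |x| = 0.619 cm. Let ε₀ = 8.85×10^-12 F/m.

By symmetry E is perpendicular to the slab. A Gaussian pillbox from −0.619 cm to +0.619 cm (face area A) lies entirely within the slab.
Q_enc = ρ·(2x)·A and flux = 2EA, so 2EA = 2ρxA/ε₀ ⇒ E = |ρ|x/ε₀.
E = (2.83×10^-5)(0.00619)/(8.85×10^-12) = 1.98×10^4 N/C.

E ≈ 1.98×10^4 N/C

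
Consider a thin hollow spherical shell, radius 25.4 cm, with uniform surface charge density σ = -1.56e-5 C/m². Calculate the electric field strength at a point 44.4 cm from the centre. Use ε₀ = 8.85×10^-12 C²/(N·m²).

Use a concentric Gaussian sphere at r = 44.4 cm (r > 25.4 cm).
The entire shell is enclosed: Q_enc = σ·4πR² = (-1.56e-5)·4π·(0.254)² = -1.265e-5 C.
Applying ∮E·dA = Q_enc/ε₀ with Φ = E(4πr²):
E = |Q_enc|/(4πε₀r²) = (1.265×10^-5)/(4π·8.85×10^-12·(0.444)²) = 5.77×10^5 N/C.

|E| = 5.77×10^5 N/C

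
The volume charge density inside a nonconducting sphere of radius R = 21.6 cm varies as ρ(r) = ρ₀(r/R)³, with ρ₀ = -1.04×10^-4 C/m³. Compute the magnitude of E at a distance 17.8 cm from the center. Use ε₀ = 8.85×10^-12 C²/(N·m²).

E ≈ 1.95×10^5 V/m

By spherical symmetry E is radial; choose a Gaussian sphere of radius r = 17.8 cm (r < R).
Integrate the density: Q_enc = 4π ∫₀^r ρ₀(r'/R)^3 r'² dr' = 4πρ₀ r^6/(6·R³) = -6.875×10^-7 C.
Gauss's law: E·4πr² = Q_enc/ε₀.
E = |Q_enc|/(4πε₀r²) = (6.875×10^-7)/(4π·8.85×10^-12·(0.178)²) = 1.95e5 N/C.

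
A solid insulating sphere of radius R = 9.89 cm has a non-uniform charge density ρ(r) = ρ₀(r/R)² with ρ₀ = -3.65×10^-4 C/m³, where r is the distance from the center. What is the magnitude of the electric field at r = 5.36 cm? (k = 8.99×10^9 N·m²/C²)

E ≈ 1.30×10^5 N/C

Use a concentric Gaussian sphere at r = 5.36 cm (r < R).
Q_enc = ∫₀^r ρ(r')·4πr'² dr' = (4πρ₀/R²) ∫₀^r r'^4 dr' = 4πρ₀ r^5/(5·R²) = -4.149×10^-8 C.
By Gauss's law, ∮E·dA = E·4πr² = Q_enc/ε₀.
E = k|Q_enc|/r² = (8.99×10^9)(4.149×10^-8)/(0.0536)² = 1.30×10^5 N/C.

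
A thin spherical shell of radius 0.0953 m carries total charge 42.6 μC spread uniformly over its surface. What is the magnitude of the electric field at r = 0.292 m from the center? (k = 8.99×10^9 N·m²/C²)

Take a concentric spherical Gaussian surface of radius r = 0.292 m (r > 0.0953 m).
The entire shell is enclosed: Q_enc = 4.26e-5 C.
Gauss's law: E·4πr² = Q_enc/ε₀.
E = k|Q_enc|/r² = (8.99×10^9)(4.26×10^-5)/(0.292)² = 4.49×10^6 N/C.

E ≈ 4.49×10^6 N/C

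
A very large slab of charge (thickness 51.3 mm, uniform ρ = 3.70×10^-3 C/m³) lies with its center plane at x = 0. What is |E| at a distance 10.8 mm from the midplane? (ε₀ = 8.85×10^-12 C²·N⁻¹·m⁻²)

By symmetry E is perpendicular to the slab. A Gaussian pillbox from −10.8 mm to +10.8 mm (face area A) lies entirely within the slab.
Q_enc = ρ·(2x)·A and flux = 2EA, so 2EA = 2ρxA/ε₀ ⇒ E = |ρ|x/ε₀.
E = (3.70×10^-3)(0.0108)/(8.85×10^-12) = 4.52e6 N/C.

E ≈ 4.52e6 N/C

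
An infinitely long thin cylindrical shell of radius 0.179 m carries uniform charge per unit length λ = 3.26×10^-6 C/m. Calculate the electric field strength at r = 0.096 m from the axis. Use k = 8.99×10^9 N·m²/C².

|E| = 0 N/C

Choose a coaxial cylinder of radius r = 0.096 m (arbitrary length L) as the Gaussian surface (r < 0.179 m, inside the shell).
All the surface charge lies outside this cylinder: Q_enc = 0, hence E = 0.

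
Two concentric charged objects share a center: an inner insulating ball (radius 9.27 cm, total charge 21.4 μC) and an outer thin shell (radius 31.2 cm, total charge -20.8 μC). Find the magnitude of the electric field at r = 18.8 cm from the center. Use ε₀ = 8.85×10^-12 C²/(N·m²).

By spherical symmetry E is radial; choose a Gaussian sphere of radius r = 18.8 cm (between the bodies, 9.27 cm < r < 31.2 cm).
The shell at 31.2 cm lies outside the Gaussian surface, so Q_enc = 21.4 μC = 2.14e-5 C.
Since E is radial and uniform over the Gaussian sphere, Φ = E·4πr² = Q_enc/ε₀.
E = |Q_enc|/(4πε₀r²) = (2.14×10^-5)/(4π·8.85×10^-12·(0.188)²) = 5.44×10^6 N/C.

|E| = 5.44e6 N/C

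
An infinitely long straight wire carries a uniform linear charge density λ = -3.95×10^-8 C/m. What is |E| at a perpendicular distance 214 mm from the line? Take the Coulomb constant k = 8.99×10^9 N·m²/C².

|E| = 3.32×10^3 N/C

By cylindrical symmetry E is radial; use a coaxial Gaussian cylinder of radius 214 mm and length L.
Q_enc = λL, so λ_enc = -3.95×10^-8 C/m.
Applying ∮E·dA = Q_enc/ε₀ with the end caps contributing no flux:
E = 2k|λ_enc|/r = 2(8.99×10^9)(3.95e-8)/(0.214) = 3.32×10^3 N/C.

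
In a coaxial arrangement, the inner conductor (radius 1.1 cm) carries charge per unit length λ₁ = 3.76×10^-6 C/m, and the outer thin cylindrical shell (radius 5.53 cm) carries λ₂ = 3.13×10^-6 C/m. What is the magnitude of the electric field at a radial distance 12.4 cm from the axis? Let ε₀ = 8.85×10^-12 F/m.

9.99×10^5 N/C

Coaxial Gaussian cylinder, radius r = 12.4 cm, length L (r > 5.53 cm, enclosing both).
λ_enc = λ₁ + λ₂ = (3.76×10^-6) + (3.13e-6) = 6.89×10^-6 C/m.
Gauss's law: E·2πrL = λ_enc L/ε₀.
E = |λ_enc|/(2πε₀r) = (6.89×10^-6)/(2π·8.85×10^-12·0.124) = 9.99×10^5 N/C.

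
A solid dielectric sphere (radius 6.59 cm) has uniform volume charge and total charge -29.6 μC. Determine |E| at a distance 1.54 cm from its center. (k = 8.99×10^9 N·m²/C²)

Use a concentric Gaussian sphere at r = 1.54 cm (r < R).
Only the charge within r is enclosed: Q_enc = Q·(r/R)³ = (-29.6 μC)·(1.54 cm/6.59 cm)³ = -3.777×10^-7 C.
Since E is radial and uniform over the Gaussian sphere, Φ = E·4πr² = Q_enc/ε₀.
E = k|Q_enc|/r² = (8.99×10^9)(3.777×10^-7)/(0.0154)² = 1.43×10^7 N/C.

E = 1.43×10^7 N/C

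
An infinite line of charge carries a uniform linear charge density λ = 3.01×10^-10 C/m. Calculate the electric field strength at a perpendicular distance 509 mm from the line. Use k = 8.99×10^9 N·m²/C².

Coaxial Gaussian cylinder, radius r = 509 mm, length L.
Q_enc = λL, so λ_enc = 3.01e-10 C/m.
Gauss's law: E·2πrL = λ_enc L/ε₀.
E = 2k|λ_enc|/r = 2(8.99×10^9)(3.01×10^-10)/(0.509) = 10.6 N/C.

|E| = 10.6 N/C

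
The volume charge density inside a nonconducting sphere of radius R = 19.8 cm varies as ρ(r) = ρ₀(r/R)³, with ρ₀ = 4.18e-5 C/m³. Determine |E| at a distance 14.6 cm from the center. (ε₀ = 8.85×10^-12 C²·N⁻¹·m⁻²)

E ≈ 4.61×10^4 N/C

Symmetry ⇒ E = E(r) r̂. Gaussian sphere of radius r = 14.6 cm (r < R).
Integrate the density: Q_enc = 4π ∫₀^r ρ₀(r'/R)^3 r'² dr' = 4πρ₀ r^6/(6·R³) = 1.092e-7 C.
By Gauss's law, ∮E·dA = E·4πr² = Q_enc/ε₀.
E = |Q_enc|/(4πε₀r²) = (1.092×10^-7)/(4π·8.85×10^-12·(0.146)²) = 4.61×10^4 N/C.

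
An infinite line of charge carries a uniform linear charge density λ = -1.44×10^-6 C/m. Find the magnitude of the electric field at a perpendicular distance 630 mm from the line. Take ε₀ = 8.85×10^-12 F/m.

E ≈ 4.11×10^4 N/C

By cylindrical symmetry E is radial; use a coaxial Gaussian cylinder of radius 630 mm and length L.
Q_enc = λL, so λ_enc = -1.44×10^-6 C/m.
Since E is radial and uniform over the curved surface, Φ = E·2πrL = Q_enc/ε₀ = λ_enc L/ε₀.
E = |λ_enc|/(2πε₀r) = (1.44e-6)/(2π·8.85×10^-12·0.63) = 4.11×10^4 N/C.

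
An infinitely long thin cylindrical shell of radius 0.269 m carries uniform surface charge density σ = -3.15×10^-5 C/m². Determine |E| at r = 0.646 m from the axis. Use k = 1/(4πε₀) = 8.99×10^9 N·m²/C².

Take a coaxial cylindrical Gaussian surface of radius r = 0.646 m and length L (r > 0.269 m).
The whole shell is enclosed: λ_enc = σ·2πR = (-3.15e-5)·2π·(0.269) = -5.324×10^-5 C/m.
Since E is radial and uniform over the curved surface, Φ = E·2πrL = Q_enc/ε₀ = λ_enc L/ε₀.
E = 2k|λ_enc|/r = 2(8.99×10^9)(5.324×10^-5)/(0.646) = 1.48×10^6 N/C.

|E| ≈ 1.48×10^6 V/m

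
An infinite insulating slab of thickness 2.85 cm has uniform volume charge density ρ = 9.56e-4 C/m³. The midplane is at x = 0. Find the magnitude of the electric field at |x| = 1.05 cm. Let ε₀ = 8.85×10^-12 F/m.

|E| ≈ 1.13e6 N/C

By symmetry E is perpendicular to the slab. A Gaussian pillbox from −1.05 cm to +1.05 cm (face area A) lies entirely within the slab.
Q_enc = ρ·(2x)·A and flux = 2EA, so 2EA = 2ρxA/ε₀ ⇒ E = |ρ|x/ε₀.
E = (9.56×10^-4)(0.0105)/(8.85×10^-12) = 1.13×10^6 N/C.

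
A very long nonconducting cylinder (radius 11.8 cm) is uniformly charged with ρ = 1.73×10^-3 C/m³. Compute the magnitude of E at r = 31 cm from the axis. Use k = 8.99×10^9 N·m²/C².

|E| ≈ 4.39×10^6 N/C

Take a coaxial cylindrical Gaussian surface of radius r = 31 cm and length L (r > 11.8 cm, full cross-section enclosed).
λ_enc = ρ·πR² = (1.73e-3)π(0.118)² = 7.568×10^-5 C/m.
Since E is radial and uniform over the curved surface, Φ = E·2πrL = Q_enc/ε₀ = λ_enc L/ε₀.
E = 2k|λ_enc|/r = 2(8.99×10^9)(7.568×10^-5)/(0.31) = 4.39×10^6 N/C.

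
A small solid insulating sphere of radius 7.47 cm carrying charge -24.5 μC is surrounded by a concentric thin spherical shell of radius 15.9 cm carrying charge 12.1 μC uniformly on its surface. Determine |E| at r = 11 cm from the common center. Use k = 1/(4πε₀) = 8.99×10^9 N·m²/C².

1.82×10^7 N/C

Use a concentric Gaussian sphere at r = 11 cm (between the bodies, 7.47 cm < r < 15.9 cm).
Only the inner charge is enclosed; the outer shell contributes nothing inside itself. Q_enc = -24.5 μC = -2.45×10^-5 C.
By Gauss's law, ∮E·dA = E·4πr² = Q_enc/ε₀.
E = k|Q_enc|/r² = (8.99×10^9)(2.45e-5)/(0.11)² = 1.82×10^7 N/C.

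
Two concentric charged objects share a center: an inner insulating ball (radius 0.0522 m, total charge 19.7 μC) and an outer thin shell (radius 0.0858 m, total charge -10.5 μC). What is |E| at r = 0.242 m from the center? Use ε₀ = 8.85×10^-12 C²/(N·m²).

1.41×10^6 N/C

By spherical symmetry E is radial; choose a Gaussian sphere of radius r = 0.242 m (r > 0.0858 m, enclosing both).
Q_enc = (19.7 μC) + (-10.5 μC) = 9.20e-6 C.
Gauss's law: E·4πr² = Q_enc/ε₀.
E = |Q_enc|/(4πε₀r²) = (9.20×10^-6)/(4π·8.85×10^-12·(0.242)²) = 1.41×10^6 N/C.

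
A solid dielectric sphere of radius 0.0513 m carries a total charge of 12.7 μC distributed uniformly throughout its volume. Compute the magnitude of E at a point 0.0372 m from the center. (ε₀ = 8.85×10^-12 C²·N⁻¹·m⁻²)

Use a concentric Gaussian sphere at r = 0.0372 m (r < R).
For a uniform sphere the enclosed fraction is (r/R)³, so Q_enc = (12.7 μC)(0.0372/0.0513)³ = 4.843×10^-6 C.
Since E is radial and uniform over the Gaussian sphere, Φ = E·4πr² = Q_enc/ε₀.
E = |Q_enc|/(4πε₀r²) = (4.843×10^-6)/(4π·8.85×10^-12·(0.0372)²) = 3.15e7 N/C.

E ≈ 3.15×10^7 N/C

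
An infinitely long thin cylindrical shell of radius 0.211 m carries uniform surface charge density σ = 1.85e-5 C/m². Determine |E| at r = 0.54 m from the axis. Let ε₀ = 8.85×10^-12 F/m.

E ≈ 8.17×10^5 N/C

Coaxial Gaussian cylinder, radius r = 0.54 m, length L (r > 0.211 m).
The whole shell is enclosed: λ_enc = σ·2πR = (1.85×10^-5)·2π·(0.211) = 2.453×10^-5 C/m.
By Gauss's law (flux through the curved wall only), E·2πrL = λ_enc L/ε₀.
E = |λ_enc|/(2πε₀r) = (2.453×10^-5)/(2π·8.85×10^-12·0.54) = 8.17×10^5 N/C.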